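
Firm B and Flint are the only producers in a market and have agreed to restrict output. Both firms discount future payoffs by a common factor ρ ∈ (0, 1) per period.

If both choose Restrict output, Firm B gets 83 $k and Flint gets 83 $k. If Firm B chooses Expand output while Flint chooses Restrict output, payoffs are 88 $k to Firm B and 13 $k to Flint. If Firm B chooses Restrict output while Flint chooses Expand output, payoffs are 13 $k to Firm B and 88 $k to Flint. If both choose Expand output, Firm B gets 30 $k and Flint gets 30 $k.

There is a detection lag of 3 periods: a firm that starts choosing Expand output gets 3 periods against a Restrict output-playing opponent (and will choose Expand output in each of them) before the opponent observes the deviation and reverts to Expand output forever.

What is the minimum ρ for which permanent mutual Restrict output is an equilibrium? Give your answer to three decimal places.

0.442

Deviating for the 3 undetected periods gains 88−83 = 5 per period over cooperation, then loses 83−30 = 53 per period forever once punishment starts.
Gain: 5(1 + ρ + … + ρ^2); loss: 53·ρ^3/(1−ρ).
No profitable deviation ⇔ 5(1−ρ^3) ≤ 53·ρ^3, i.e. ρ^3 ≥ 5/(5+53) = 5/58.
Hence ρ ≥ (5/58)^(1/3) ≈ 0.442.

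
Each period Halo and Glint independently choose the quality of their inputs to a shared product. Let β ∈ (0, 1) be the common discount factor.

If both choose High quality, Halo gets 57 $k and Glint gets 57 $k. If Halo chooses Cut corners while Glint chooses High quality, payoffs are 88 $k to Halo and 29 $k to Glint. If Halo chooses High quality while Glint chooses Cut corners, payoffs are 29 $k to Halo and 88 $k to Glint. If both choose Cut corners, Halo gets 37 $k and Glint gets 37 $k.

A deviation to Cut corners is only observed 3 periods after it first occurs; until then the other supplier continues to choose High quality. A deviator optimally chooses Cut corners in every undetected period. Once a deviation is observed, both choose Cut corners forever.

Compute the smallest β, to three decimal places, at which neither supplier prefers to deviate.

A deviator earns 88 for 3 periods, then 37 forever; cooperating earns 57 forever. Multiplying the IC by (1−β):
57 ≥ 88(1−β^3) + 37β^3, so 51·β^3 ≥ 31 and β^3 ≥ 31/51.
β ≥ (31/51)^(1/3) ≈ 0.847.

0.847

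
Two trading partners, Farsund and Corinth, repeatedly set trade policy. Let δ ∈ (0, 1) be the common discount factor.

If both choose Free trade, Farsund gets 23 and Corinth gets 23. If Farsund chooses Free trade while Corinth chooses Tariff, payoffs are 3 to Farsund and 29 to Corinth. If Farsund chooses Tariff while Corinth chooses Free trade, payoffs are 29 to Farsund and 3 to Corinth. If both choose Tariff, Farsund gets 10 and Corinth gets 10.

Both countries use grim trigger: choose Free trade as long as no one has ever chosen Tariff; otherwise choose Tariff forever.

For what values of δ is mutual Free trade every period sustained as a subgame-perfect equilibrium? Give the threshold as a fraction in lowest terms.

23/(1−δ) ≥ 29 + 10δ/(1−δ)
23 ≥ 29 − 19δ
δ ≥ 6/19.

6/19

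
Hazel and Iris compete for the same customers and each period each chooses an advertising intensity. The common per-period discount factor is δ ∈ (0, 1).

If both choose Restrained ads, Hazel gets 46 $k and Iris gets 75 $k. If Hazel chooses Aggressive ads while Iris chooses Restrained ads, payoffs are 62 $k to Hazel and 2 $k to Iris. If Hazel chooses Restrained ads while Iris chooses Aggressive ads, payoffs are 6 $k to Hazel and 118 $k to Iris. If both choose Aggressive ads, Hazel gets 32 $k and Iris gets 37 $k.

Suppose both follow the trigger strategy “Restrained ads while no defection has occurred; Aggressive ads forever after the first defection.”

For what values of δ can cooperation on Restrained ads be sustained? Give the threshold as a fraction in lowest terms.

Hazel: cooperation gives 46 each period; deviation gives 62 once then 32 forever.
  46/(1−δ) ≥ 62 + 32δ/(1−δ) ⇒ δ ≥ 16/30 = 8/15.
Iris: cooperation gives 75 each period; deviation gives 118 once then 37 forever.
  δ ≥ 43/81.
Both must hold, so the binding constraint is Hazel's: δ ≥ 8/15.

8/15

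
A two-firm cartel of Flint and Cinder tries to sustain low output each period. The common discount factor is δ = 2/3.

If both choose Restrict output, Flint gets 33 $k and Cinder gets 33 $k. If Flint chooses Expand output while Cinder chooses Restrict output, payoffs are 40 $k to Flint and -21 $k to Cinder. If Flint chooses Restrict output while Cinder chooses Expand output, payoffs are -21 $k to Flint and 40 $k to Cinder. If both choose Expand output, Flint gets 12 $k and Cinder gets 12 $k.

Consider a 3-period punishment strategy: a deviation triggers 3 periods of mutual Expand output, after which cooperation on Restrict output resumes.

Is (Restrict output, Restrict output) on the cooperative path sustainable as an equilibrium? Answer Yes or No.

Yes

A one-shot deviation gives 40 now, then 12 for 3 periods, then back to 33.
Gain from deviating: (40−33) today; loss: (33−12) in each of the next 3 periods.
No-deviation condition: (33−12)(δ+…+δ^3) ≥ 40−33, i.e. δ+…+δ^3 ≥ 1/3.
At δ = 2/3: δ+…+δ^3 = 1.4074 ≥ 0.3333.
So cooperation is sustainable.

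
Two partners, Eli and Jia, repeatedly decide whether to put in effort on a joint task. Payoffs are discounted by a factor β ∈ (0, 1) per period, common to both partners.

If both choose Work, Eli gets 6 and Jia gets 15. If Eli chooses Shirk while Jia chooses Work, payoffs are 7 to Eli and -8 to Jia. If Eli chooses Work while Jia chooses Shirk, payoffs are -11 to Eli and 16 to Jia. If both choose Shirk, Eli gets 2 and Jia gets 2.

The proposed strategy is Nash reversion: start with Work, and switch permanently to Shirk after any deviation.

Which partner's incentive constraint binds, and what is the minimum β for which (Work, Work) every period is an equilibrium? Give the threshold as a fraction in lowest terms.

Eli; β ≥ 1/5

For Eli: deviation gain 7−6 = 1, per-period punishment loss 6−2 = 4. IC gives β ≥ 1/5.
For Jia: gain 1, loss 13 per period, so β ≥ 1/14.
The tighter constraint is Eli's, so cooperation needs β ≥ 1/5.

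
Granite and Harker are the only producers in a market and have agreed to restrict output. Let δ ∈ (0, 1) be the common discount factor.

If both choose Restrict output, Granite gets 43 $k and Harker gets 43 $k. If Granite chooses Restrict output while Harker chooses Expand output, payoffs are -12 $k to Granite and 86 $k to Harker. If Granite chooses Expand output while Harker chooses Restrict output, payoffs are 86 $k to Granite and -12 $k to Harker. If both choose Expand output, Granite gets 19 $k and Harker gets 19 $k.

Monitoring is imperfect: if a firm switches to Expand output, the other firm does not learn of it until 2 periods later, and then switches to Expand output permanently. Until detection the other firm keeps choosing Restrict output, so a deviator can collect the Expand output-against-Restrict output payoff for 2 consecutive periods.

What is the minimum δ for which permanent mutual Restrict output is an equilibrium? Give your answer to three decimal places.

A deviator earns 86 for 2 periods, then 19 forever; cooperating earns 43 forever. Multiplying the IC by (1−δ):
43 ≥ 86(1−δ^2) + 19δ^2, so 67·δ^2 ≥ 43 and δ^2 ≥ 43/67.
δ ≥ (43/67)^(1/2) ≈ 0.801.

0.801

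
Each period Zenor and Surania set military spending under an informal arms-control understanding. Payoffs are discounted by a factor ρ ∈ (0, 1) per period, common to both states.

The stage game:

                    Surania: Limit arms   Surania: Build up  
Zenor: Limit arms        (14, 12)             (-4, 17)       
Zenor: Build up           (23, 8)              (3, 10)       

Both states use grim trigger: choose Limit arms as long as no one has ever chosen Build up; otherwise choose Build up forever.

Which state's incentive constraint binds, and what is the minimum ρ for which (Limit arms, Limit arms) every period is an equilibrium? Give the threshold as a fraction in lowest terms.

For Zenor: deviation gain 23−14 = 9, per-period punishment loss 14−3 = 11. IC gives ρ ≥ 9/20.
For Surania: gain 5, loss 2 per period, so ρ ≥ 5/7.
The tighter constraint is Surania's, so cooperation needs ρ ≥ 5/7.

Surania; ρ ≥ 5/7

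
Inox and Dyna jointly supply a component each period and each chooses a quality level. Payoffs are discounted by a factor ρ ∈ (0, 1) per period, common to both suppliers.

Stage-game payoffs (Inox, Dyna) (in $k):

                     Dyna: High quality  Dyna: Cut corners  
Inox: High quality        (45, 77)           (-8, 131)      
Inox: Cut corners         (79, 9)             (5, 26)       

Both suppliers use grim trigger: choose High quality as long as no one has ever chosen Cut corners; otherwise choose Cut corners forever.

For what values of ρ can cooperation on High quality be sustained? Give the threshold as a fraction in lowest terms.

Inox: cooperation gives 45 each period; deviation gives 79 once then 5 forever.
  45/(1−ρ) ≥ 79 + 5ρ/(1−ρ) ⇒ ρ ≥ 34/74 = 17/37.
Dyna: cooperation gives 77 each period; deviation gives 131 once then 26 forever.
  ρ ≥ 54/105 = 18/35.
Both must hold, so the binding constraint is Dyna's: ρ ≥ 18/35.

18/35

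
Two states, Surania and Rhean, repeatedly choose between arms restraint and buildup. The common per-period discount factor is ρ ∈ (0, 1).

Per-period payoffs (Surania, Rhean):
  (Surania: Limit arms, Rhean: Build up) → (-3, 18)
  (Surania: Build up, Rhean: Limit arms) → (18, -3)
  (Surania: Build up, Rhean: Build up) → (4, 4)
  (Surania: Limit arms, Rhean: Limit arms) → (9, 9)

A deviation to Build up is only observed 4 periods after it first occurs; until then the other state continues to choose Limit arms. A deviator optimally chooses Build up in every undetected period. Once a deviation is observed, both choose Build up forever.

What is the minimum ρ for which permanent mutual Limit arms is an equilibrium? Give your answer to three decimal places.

Deviating for the 4 undetected periods gains 18−9 = 9 per period over cooperation, then loses 9−4 = 5 per period forever once punishment starts.
Gain: 9(1 + ρ + … + ρ^3); loss: 5·ρ^4/(1−ρ).
No profitable deviation ⇔ 9(1−ρ^4) ≤ 5·ρ^4, i.e. ρ^4 ≥ 9/(9+5) = 9/14.
Hence ρ ≥ (9/14)^(1/4) ≈ 0.895.

0.895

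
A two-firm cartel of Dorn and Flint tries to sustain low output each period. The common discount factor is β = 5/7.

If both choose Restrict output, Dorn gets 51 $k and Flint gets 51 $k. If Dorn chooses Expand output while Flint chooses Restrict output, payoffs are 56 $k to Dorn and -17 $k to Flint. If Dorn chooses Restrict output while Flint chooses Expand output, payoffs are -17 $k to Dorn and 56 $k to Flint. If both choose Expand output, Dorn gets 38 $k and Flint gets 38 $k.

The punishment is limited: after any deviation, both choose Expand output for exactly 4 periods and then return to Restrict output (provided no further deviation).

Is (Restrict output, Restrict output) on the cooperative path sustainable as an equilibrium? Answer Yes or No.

Yes

A one-shot deviation gives 56 now, then 38 for 4 periods, then back to 51.
Gain from deviating: (56−51) today; loss: (51−38) in each of the next 4 periods.
No-deviation condition: (51−38)(β+…+β^4) ≥ 56−51, i.e. β+…+β^4 ≥ 5/13.
At β = 5/7: β+…+β^4 = 1.8492 ≥ 0.3846.
So cooperation is sustainable.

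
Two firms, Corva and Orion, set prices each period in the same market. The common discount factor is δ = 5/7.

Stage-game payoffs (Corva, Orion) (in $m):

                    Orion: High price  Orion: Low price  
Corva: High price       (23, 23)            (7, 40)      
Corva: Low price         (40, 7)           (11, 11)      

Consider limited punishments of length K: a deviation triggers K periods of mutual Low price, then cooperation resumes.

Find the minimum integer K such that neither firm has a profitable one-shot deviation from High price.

Need Σ_{k=1}^{K} δ^k ≥ (40−23)/(23−11) = 1.4167 at δ = 5/7.
At K = 2 the sum is 1.2245 < 1.4167; at K = 3 it is 1.5889 ≥ 1.4167.
So the minimum punishment length is K = 3.

3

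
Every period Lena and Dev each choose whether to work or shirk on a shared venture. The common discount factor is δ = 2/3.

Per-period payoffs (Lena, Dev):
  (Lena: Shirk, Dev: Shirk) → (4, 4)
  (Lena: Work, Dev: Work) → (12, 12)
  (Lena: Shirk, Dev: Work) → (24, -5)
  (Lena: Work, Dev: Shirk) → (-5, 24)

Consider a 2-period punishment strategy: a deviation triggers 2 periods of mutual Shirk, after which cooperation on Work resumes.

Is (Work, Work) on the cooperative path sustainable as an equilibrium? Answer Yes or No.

No

IC: δ+…+δ^2 ≥ (24−12)/(12−4) = 3/2.
At δ = 2/3: partial sum = 1.1111 < 1.5000. Cooperation not sustainable.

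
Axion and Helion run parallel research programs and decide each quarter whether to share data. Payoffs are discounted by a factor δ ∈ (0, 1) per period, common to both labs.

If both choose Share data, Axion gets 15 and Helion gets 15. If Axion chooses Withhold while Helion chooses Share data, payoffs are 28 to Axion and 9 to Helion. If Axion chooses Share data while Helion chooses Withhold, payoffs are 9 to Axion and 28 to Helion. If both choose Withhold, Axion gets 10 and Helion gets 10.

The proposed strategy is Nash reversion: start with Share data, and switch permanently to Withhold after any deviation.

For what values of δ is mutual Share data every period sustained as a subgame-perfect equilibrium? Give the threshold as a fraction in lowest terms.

13/18

Cooperation forever yields 15 each period: 15/(1−δ).
Deviating yields 28 once, then 10 forever: 28 + 10δ/(1−δ).
No profitable deviation requires 15/(1−δ) ≥ 28 + 10δ/(1−δ).
Multiplying by (1−δ): 15 ≥ 28(1−δ) + 10δ = 28 − 18δ.
So 18δ ≥ 13, i.e. δ ≥ 13/18.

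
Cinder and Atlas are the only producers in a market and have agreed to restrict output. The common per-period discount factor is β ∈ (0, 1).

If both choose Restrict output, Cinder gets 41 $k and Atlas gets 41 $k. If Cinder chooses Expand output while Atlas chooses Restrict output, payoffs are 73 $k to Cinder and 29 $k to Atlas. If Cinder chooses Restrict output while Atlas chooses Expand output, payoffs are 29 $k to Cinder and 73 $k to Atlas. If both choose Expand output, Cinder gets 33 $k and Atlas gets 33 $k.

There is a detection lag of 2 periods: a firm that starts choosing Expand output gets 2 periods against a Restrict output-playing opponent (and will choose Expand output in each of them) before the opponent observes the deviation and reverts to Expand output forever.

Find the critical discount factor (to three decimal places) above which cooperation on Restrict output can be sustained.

A deviator earns 73 for 2 periods, then 33 forever; cooperating earns 41 forever. Multiplying the IC by (1−β):
41 ≥ 73(1−β^2) + 33β^2, so 40·β^2 ≥ 32 and β^2 ≥ 4/5.
β ≥ (4/5)^(1/2) ≈ 0.894.

0.894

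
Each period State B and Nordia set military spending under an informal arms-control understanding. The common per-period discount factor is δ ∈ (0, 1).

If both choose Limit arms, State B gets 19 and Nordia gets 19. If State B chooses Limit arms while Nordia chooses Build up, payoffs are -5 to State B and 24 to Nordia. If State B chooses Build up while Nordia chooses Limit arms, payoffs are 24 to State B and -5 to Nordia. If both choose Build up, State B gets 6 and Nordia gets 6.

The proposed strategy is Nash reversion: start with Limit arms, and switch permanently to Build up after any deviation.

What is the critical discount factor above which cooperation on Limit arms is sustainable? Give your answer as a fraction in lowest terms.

Cooperation forever yields 19 each period: 19/(1−δ).
Deviating yields 24 once, then 6 forever: 24 + 6δ/(1−δ).
No profitable deviation requires 19/(1−δ) ≥ 24 + 6δ/(1−δ).
Multiplying by (1−δ): 19 ≥ 24(1−δ) + 6δ = 24 − 18δ.
So 18δ ≥ 5, i.e. δ ≥ 5/18.

5/18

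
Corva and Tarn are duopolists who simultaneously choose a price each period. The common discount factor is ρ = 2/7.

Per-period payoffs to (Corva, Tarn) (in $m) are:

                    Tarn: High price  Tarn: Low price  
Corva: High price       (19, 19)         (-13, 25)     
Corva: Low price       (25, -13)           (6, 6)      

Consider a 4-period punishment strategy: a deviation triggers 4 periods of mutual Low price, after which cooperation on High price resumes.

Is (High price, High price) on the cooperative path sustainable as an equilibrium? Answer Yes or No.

A one-shot deviation gives 25 now, then 6 for 4 periods, then back to 19.
Gain from deviating: (25−19) today; loss: (19−6) in each of the next 4 periods.
No-deviation condition: (19−6)(ρ+…+ρ^4) ≥ 25−19, i.e. ρ+…+ρ^4 ≥ 6/13.
At ρ = 2/7: ρ+…+ρ^4 = 0.3973 < 0.4615.
So cooperation is not sustainable.

No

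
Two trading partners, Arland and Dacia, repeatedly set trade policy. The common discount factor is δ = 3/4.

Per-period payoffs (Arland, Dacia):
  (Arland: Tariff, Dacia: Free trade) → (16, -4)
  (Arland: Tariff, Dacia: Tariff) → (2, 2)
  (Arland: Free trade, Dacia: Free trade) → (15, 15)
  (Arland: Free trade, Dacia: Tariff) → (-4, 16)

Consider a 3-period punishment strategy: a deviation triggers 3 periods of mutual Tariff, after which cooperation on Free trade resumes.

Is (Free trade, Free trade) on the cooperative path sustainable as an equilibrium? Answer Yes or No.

Yes

A one-shot deviation gives 16 now, then 2 for 3 periods, then back to 15.
Gain from deviating: (16−15) today; loss: (15−2) in each of the next 3 periods.
No-deviation condition: (15−2)(δ+…+δ^3) ≥ 16−15, i.e. δ+…+δ^3 ≥ 1/13.
At δ = 3/4: δ+…+δ^3 = 1.7344 ≥ 0.0769.
So cooperation is sustainable.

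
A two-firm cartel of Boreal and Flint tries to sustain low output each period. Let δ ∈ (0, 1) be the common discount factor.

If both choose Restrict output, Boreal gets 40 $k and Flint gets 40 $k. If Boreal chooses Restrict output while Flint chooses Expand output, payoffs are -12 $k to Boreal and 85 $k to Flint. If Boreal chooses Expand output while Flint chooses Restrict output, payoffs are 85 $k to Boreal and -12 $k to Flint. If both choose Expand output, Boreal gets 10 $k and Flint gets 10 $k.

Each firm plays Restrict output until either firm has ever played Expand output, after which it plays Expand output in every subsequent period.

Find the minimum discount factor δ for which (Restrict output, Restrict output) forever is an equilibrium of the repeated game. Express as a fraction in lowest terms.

3/5

Cooperation forever yields 40 each period: 40/(1−δ).
Deviating yields 85 once, then 10 forever: 85 + 10δ/(1−δ).
No profitable deviation requires 40/(1−δ) ≥ 85 + 10δ/(1−δ).
Multiplying by (1−δ): 40 ≥ 85(1−δ) + 10δ = 85 − 75δ.
So 75δ ≥ 45, i.e. δ ≥ 45/75 = 3/5.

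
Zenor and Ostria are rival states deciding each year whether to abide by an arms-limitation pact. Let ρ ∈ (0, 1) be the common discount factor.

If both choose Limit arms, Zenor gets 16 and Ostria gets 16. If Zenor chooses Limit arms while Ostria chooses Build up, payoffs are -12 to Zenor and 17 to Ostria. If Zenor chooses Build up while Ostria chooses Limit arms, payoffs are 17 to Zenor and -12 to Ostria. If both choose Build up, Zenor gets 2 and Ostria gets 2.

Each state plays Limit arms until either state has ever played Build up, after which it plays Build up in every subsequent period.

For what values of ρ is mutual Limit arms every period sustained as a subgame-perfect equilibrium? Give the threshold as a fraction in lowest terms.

1/15

One-period gain from deviating is 17 − 16 = 1. The loss is 16 − 2 = 14 in every subsequent period, with present value 14·ρ/(1−ρ).
Deviation is unprofitable when 14·ρ/(1−ρ) ≥ 1, i.e. ρ/(1−ρ) ≥ 1/14.
Equivalently ρ ≥ 1/(1+14) = 1/15.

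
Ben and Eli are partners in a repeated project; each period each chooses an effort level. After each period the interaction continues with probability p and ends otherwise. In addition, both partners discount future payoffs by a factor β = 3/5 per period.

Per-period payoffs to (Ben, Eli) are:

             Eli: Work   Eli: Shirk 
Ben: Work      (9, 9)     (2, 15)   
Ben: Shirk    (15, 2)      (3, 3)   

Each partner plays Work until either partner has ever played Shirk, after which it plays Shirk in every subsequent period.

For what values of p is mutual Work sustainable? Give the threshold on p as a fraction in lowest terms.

Expected continuation weight on next period's payoff is β·p = 3/5·p, which plays the role of the discount factor.
Cooperation requires 3/5·p ≥ (15−9)/(15−3) = 1/2, hence p ≥ 5/6.

5/6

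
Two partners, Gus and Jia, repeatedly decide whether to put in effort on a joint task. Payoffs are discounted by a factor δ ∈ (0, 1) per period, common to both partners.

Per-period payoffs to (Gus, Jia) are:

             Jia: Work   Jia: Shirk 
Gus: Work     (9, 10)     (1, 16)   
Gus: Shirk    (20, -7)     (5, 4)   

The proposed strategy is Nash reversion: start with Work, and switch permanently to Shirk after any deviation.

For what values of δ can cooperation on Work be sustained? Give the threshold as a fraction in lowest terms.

11/15

For Gus: deviation gain 20−9 = 11, per-period punishment loss 9−5 = 4. IC gives δ ≥ 11/15.
For Jia: gain 6, loss 6 per period, so δ ≥ 6/12 = 1/2.
The tighter constraint is Gus's, so cooperation needs δ ≥ 11/15.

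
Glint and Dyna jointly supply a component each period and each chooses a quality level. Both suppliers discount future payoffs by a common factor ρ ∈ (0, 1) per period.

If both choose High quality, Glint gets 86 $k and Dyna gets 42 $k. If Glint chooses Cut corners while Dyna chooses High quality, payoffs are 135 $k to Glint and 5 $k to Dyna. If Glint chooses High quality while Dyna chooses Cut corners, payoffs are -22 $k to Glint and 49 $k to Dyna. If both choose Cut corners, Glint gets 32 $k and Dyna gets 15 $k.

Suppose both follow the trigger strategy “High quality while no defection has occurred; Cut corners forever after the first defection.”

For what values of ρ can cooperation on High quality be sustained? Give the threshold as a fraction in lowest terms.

Glint's threshold: (135−86)/(135−32) = 49/103.
Dyna's threshold: (49−42)/(49−15) = 7/34.
49/103 > 7/34, so Glint binds and ρ* = 49/103.

49/103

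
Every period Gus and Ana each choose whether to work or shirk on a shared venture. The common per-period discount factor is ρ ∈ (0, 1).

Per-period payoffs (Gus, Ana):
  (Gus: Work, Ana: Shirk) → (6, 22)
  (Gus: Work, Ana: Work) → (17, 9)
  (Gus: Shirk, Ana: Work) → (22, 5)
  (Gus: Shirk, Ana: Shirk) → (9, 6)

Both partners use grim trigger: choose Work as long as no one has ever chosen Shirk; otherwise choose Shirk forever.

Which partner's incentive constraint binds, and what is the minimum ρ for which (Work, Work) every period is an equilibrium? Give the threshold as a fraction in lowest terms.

For Gus: deviation gain 22−17 = 5, per-period punishment loss 17−9 = 8. IC gives ρ ≥ 5/13.
For Ana: gain 13, loss 3 per period, so ρ ≥ 13/16.
The tighter constraint is Ana's, so cooperation needs ρ ≥ 13/16.

Ana; ρ ≥ 13/16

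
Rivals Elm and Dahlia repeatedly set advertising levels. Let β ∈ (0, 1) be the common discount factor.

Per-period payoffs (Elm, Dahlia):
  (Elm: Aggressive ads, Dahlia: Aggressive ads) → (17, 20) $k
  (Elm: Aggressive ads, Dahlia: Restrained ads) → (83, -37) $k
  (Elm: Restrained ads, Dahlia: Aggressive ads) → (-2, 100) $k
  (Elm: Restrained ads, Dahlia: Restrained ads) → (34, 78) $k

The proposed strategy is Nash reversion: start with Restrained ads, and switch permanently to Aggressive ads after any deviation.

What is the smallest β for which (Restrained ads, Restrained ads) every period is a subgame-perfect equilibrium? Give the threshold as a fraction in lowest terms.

49/66

Elm's threshold: (83−34)/(83−17) = 49/66.
Dahlia's threshold: (100−78)/(100−20) = 11/40.
49/66 > 11/40, so Elm binds and β* = 49/66.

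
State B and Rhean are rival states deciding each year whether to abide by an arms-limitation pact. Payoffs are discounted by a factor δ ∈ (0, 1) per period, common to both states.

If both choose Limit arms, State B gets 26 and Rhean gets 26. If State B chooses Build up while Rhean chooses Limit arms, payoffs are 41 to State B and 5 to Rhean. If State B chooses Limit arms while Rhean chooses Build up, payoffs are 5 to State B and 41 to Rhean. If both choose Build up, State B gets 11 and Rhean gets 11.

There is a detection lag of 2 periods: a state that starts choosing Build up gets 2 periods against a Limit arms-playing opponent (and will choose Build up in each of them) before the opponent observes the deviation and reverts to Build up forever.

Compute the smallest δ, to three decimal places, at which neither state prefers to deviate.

0.707

The best deviation is to choose Build up for all 2 undetected periods, earning 41 each, then 11 forever once detected.
Deviation value: 41(1−δ^2)/(1−δ) + 11δ^2/(1−δ); cooperation value: 26/(1−δ).
IC: 26 ≥ 41(1−δ^2) + 11δ^2 = 41 − 30δ^2.
So δ^2 ≥ 15/30 = 1/2, giving δ ≥ (1/2)^(1/2) ≈ 0.707.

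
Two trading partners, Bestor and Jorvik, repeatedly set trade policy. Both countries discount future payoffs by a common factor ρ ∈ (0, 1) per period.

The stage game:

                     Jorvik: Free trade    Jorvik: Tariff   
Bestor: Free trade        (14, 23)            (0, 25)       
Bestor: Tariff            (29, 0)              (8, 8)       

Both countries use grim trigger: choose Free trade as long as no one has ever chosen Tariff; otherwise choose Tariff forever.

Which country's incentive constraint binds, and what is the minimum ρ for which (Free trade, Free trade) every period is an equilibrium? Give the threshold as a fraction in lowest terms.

Bestor; ρ ≥ 5/7

Bestor: cooperation gives 14 each period; deviation gives 29 once then 8 forever.
  14/(1−ρ) ≥ 29 + 8ρ/(1−ρ) ⇒ ρ ≥ 15/21 = 5/7.
Jorvik: cooperation gives 23 each period; deviation gives 25 once then 8 forever.
  ρ ≥ 2/17.
Both must hold, so the binding constraint is Bestor's: ρ ≥ 5/7.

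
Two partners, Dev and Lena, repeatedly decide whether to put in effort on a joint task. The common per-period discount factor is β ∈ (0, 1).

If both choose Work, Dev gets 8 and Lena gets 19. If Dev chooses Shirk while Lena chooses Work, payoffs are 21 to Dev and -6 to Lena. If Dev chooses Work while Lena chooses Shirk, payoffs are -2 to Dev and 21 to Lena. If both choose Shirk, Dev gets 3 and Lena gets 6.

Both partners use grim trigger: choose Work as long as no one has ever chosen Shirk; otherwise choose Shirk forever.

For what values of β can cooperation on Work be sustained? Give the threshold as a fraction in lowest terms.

13/18

For Dev: deviation gain 21−8 = 13, per-period punishment loss 8−3 = 5. IC gives β ≥ 13/18.
For Lena: gain 2, loss 13 per period, so β ≥ 2/15.
The tighter constraint is Dev's, so cooperation needs β ≥ 13/18.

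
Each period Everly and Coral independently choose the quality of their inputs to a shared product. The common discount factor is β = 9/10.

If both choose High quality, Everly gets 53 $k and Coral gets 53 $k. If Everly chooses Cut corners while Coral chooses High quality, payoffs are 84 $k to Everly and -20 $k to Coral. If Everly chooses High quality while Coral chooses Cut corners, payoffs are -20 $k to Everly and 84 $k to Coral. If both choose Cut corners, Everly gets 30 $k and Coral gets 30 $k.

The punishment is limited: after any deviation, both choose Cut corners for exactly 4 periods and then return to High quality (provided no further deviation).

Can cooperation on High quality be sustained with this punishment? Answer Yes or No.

Yes

A one-shot deviation gives 84 now, then 30 for 4 periods, then back to 53.
Gain from deviating: (84−53) today; loss: (53−30) in each of the next 4 periods.
No-deviation condition: (53−30)(β+…+β^4) ≥ 84−53, i.e. β+…+β^4 ≥ 31/23.
At β = 9/10: β+…+β^4 = 3.0951 ≥ 1.3478.
So cooperation is sustainable.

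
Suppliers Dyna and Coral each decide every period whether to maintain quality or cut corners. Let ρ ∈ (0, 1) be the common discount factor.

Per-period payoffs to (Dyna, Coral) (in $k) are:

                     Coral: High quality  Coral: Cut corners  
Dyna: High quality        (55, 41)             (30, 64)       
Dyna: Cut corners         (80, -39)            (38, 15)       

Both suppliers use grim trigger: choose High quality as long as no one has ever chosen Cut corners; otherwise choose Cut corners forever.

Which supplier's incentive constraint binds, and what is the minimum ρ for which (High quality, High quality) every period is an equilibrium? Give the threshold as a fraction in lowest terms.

For Dyna: deviation gain 80−55 = 25, per-period punishment loss 55−38 = 17. IC gives ρ ≥ 25/42.
For Coral: gain 23, loss 26 per period, so ρ ≥ 23/49.
The tighter constraint is Dyna's, so cooperation needs ρ ≥ 25/42.

Dyna; ρ ≥ 25/42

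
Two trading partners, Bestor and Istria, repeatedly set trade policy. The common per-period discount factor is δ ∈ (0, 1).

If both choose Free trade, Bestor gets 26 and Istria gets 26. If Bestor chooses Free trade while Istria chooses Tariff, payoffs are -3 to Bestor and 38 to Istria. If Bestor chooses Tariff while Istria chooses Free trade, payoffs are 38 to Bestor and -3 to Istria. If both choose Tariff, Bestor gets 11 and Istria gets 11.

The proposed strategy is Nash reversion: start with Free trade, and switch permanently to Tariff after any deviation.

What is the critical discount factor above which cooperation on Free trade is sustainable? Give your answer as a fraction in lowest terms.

4/9

One-period gain from deviating is 38 − 26 = 12. The loss is 26 − 11 = 15 in every subsequent period, with present value 15·δ/(1−δ).
Deviation is unprofitable when 15·δ/(1−δ) ≥ 12, i.e. δ/(1−δ) ≥ 4/5.
Equivalently δ ≥ 12/(12+15) = 4/9.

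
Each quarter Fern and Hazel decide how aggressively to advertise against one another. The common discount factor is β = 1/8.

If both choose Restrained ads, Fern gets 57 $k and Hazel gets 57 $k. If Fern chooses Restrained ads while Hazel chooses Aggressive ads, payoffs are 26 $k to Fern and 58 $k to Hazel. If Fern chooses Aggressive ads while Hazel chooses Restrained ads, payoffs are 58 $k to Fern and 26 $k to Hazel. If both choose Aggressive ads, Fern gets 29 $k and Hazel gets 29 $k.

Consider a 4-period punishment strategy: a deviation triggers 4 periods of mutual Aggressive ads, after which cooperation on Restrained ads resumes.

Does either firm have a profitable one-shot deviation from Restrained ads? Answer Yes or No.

No

IC: β+…+β^4 ≥ (58−57)/(57−29) = 1/28.
At β = 1/8: partial sum = 0.1428 ≥ 0.0357. Cooperation sustainable.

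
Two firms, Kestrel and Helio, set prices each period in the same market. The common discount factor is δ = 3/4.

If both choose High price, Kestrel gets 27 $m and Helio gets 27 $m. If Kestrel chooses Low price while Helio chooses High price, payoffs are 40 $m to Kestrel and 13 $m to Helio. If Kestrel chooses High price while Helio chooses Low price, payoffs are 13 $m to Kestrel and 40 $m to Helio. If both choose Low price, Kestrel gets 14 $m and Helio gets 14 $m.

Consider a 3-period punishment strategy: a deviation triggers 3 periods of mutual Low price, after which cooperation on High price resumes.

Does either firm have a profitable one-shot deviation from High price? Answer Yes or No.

A one-shot deviation gives 40 now, then 14 for 3 periods, then back to 27.
Gain from deviating: (40−27) today; loss: (27−14) in each of the next 3 periods.
No-deviation condition: (27−14)(δ+…+δ^3) ≥ 40−27, i.e. δ+…+δ^3 ≥ 1.
At δ = 3/4: δ+…+δ^3 = 1.7344 ≥ 1.0000.
So cooperation is sustainable.

No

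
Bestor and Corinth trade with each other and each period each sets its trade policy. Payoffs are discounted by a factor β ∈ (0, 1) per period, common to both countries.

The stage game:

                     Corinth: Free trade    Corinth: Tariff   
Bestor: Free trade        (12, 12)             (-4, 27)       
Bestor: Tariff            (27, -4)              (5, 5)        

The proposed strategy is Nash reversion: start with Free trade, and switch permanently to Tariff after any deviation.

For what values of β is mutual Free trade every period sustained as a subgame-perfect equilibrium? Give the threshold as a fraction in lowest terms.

15/22

Cooperation forever yields 12 each period: 12/(1−β).
Deviating yields 27 once, then 5 forever: 27 + 5β/(1−β).
No profitable deviation requires 12/(1−β) ≥ 27 + 5β/(1−β).
Multiplying by (1−β): 12 ≥ 27(1−β) + 5β = 27 − 22β.
So 22β ≥ 15, i.e. β ≥ 15/22.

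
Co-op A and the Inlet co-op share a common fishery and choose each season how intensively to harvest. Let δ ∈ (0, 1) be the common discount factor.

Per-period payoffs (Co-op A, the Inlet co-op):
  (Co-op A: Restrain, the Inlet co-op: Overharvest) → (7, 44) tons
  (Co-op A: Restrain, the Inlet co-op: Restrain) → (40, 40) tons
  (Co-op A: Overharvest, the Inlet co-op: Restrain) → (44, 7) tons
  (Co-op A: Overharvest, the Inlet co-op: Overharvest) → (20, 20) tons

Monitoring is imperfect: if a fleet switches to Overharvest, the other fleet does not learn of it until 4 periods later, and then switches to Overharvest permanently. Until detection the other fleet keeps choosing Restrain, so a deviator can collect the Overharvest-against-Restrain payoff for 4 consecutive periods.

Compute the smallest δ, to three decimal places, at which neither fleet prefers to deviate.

0.639

Deviating for the 4 undetected periods gains 44−40 = 4 per period over cooperation, then loses 40−20 = 20 per period forever once punishment starts.
Gain: 4(1 + δ + … + δ^3); loss: 20·δ^4/(1−δ).
No profitable deviation ⇔ 4(1−δ^4) ≤ 20·δ^4, i.e. δ^4 ≥ 4/(4+20) = 1/6.
Hence δ ≥ (1/6)^(1/4) ≈ 0.639.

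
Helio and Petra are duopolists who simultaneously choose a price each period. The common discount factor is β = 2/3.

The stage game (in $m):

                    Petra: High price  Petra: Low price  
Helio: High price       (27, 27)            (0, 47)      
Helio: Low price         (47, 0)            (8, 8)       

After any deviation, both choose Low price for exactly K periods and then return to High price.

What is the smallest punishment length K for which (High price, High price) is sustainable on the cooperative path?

2

Need Σ_{k=1}^{K} β^k ≥ (47−27)/(27−8) = 1.0526 at β = 2/3.
At K = 1 the sum is 0.6667 < 1.0526; at K = 2 it is 1.1111 ≥ 1.0526.
So the minimum punishment length is K = 2.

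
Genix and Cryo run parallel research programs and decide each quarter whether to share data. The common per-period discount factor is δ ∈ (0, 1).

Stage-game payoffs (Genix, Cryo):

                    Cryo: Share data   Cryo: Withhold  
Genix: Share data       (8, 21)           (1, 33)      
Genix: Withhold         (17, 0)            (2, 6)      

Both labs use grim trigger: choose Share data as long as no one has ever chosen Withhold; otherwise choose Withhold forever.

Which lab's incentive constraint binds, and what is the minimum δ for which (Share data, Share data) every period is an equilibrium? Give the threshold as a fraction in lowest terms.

Genix; δ ≥ 3/5

Genix's threshold: (17−8)/(17−2) = 3/5.
Cryo's threshold: (33−21)/(33−6) = 4/9.
3/5 > 4/9, so Genix binds and δ* = 3/5.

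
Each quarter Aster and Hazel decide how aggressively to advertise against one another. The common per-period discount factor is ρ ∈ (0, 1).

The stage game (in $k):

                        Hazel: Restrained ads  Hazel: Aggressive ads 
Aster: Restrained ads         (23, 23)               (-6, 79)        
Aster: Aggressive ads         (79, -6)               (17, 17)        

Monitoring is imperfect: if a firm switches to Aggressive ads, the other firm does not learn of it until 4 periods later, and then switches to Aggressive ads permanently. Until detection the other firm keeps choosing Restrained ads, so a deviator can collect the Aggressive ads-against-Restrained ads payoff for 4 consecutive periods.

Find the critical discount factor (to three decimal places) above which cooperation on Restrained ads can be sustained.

A deviator earns 79 for 4 periods, then 17 forever; cooperating earns 23 forever. Multiplying the IC by (1−ρ):
23 ≥ 79(1−ρ^4) + 17ρ^4, so 62·ρ^4 ≥ 56 and ρ^4 ≥ 28/31.
ρ ≥ (28/31)^(1/4) ≈ 0.975.

0.975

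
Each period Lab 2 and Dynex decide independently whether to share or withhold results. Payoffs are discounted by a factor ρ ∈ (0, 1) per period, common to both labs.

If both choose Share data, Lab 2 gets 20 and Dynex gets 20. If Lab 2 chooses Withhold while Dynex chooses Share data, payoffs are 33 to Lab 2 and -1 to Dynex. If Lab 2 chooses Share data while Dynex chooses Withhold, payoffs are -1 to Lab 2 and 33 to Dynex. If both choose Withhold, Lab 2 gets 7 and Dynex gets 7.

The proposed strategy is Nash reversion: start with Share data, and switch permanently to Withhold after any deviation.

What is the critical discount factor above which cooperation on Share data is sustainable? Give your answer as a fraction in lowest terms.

1/2

20/(1−ρ) ≥ 33 + 7ρ/(1−ρ)
20 ≥ 33 − 26ρ
ρ ≥ 13/26 = 1/2.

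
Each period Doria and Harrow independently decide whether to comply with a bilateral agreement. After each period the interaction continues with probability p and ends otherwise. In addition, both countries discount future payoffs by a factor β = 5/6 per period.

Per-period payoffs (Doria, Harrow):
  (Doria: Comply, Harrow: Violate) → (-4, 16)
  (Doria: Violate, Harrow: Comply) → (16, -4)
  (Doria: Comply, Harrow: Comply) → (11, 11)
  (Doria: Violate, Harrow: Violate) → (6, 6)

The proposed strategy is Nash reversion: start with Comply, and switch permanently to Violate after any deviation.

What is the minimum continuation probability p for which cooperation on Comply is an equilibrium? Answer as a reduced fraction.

Expected continuation weight on next period's payoff is β·p = 5/6·p, which plays the role of the discount factor.
Cooperation requires 5/6·p ≥ (16−11)/(16−6) = 1/2, hence p ≥ 3/5.

3/5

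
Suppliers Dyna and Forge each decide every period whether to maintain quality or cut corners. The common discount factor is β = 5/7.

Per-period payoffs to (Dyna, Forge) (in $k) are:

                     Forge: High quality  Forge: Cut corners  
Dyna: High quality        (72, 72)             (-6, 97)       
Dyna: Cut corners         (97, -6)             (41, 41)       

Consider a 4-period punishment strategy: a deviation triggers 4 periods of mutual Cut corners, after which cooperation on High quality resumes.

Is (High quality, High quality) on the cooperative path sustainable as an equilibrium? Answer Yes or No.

Yes

A one-shot deviation gives 97 now, then 41 for 4 periods, then back to 72.
Gain from deviating: (97−72) today; loss: (72−41) in each of the next 4 periods.
No-deviation condition: (72−41)(β+…+β^4) ≥ 97−72, i.e. β+…+β^4 ≥ 25/31.
At β = 5/7: β+…+β^4 = 1.8492 ≥ 0.8065.
So cooperation is sustainable.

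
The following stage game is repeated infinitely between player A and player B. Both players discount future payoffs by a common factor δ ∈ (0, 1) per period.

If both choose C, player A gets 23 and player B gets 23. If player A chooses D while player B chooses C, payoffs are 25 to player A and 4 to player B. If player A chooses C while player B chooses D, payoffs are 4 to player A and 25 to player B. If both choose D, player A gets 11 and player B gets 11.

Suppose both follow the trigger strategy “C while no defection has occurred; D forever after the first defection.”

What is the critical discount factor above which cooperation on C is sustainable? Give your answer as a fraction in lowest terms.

Under grim trigger the critical discount factor is (T−C)/(T−P) with T = 25, C = 23, P = 11.
δ* = (25−23)/(25−11) = 2/14 = 1/7.

1/7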